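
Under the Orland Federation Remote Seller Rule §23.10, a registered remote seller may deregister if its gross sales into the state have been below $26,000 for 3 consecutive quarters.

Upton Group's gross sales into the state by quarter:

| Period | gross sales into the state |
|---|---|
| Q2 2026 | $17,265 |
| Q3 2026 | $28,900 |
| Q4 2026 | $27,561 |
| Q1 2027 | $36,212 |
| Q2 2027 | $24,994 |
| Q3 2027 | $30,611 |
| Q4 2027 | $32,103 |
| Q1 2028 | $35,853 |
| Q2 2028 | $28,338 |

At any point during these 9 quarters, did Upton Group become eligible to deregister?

No

Quarters below $26,000: Q2 2026, Q2 2027.
Longest run of consecutive quarters below the threshold: 1.
1 < 3, so Upton Group never became eligible.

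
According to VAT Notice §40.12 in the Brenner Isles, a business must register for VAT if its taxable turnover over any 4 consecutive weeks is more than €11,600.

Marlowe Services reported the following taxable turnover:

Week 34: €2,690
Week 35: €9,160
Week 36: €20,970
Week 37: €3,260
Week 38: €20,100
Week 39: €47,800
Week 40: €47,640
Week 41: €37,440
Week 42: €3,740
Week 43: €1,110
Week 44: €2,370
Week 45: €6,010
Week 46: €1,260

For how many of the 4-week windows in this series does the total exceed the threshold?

9

Week 34–Week 37: €2,690 + €9,160 + €20,970 + €3,260 = €36,080 (over)
Week 35–Week 38: €9,160 + €20,970 + €3,260 + €20,100 = €53,490 (over)
Week 36–Week 39: €20,970 + €3,260 + €20,100 + €47,800 = €92,130 (over)
Week 37–Week 40: €3,260 + €20,100 + €47,800 + €47,640 = €118,800 (over)
Week 38–Week 41: €20,100 + €47,800 + €47,640 + €37,440 = €152,980 (over)
Week 39–Week 42: €47,800 + €47,640 + €37,440 + €3,740 = €136,620 (over)
Week 40–Week 43: €47,640 + €37,440 + €3,740 + €1,110 = €89,930 (over)
Week 41–Week 44: €37,440 + €3,740 + €1,110 + €2,370 = €44,660 (over)
Week 42–Week 45: €3,740 + €1,110 + €2,370 + €6,010 = €13,230 (over)
Week 43–Week 46: €1,110 + €2,370 + €6,010 + €1,260 = €10,750 (under)
9 windows exceed the threshold.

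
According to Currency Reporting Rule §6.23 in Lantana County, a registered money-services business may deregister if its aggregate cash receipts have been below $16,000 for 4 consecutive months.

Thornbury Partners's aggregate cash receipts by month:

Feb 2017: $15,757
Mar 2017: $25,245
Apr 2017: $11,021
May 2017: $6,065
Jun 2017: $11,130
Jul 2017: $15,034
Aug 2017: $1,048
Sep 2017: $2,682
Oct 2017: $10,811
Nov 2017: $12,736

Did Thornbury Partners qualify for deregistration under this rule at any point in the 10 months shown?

Months below $16,000: Feb 2017, Apr 2017, May 2017, Jun 2017, Jul 2017, Aug 2017, Sep 2017, Oct 2017, Nov 2017.
Longest run of consecutive months below the threshold: 8.
8 ≥ 4, so Thornbury Partners became eligible.

Yes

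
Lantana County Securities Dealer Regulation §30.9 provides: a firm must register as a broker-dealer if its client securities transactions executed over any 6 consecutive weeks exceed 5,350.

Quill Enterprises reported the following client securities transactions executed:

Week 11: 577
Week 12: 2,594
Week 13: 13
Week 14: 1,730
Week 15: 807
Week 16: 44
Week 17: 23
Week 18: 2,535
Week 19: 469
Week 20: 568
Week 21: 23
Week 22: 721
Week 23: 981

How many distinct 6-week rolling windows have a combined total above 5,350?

2

Week 11–Week 16: 577 + 2,594 + 13 + 1,730 + 807 + 44 = 5,765 (over)
Week 12–Week 17: 2,594 + 13 + 1,730 + 807 + 44 + 23 = 5,211 (under)
Week 13–Week 18: 13 + 1,730 + 807 + 44 + 23 + 2,535 = 5,152 (under)
Week 14–Week 19: 1,730 + 807 + 44 + 23 + 2,535 + 469 = 5,608 (over)
Week 15–Week 20: 807 + 44 + 23 + 2,535 + 469 + 568 = 4,446 (under)
Week 16–Week 21: 44 + 23 + 2,535 + 469 + 568 + 23 = 3,662 (under)
Week 17–Week 22: 23 + 2,535 + 469 + 568 + 23 + 721 = 4,339 (under)
Week 18–Week 23: 2,535 + 469 + 568 + 23 + 721 + 981 = 5,297 (under)
2 windows exceed the threshold.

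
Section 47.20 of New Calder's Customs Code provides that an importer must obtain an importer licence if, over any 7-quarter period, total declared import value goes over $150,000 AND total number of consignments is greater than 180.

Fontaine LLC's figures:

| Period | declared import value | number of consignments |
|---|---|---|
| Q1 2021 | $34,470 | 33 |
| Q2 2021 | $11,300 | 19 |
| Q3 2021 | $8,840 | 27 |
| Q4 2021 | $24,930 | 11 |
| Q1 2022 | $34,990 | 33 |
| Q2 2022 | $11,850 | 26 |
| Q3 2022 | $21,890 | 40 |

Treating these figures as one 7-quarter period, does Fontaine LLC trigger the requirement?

Total declared import value: $34,470 + $11,300 + $8,840 + $24,930 + $34,990 + $11,850 + $21,890 = $148,270 (≤ $150,000).
Total number of consignments: 33 + 19 + 27 + 11 + 33 + 26 + 40 = 189 (> 180).
The test is 'and': the rule requires both, and at least one is not exceeded.

No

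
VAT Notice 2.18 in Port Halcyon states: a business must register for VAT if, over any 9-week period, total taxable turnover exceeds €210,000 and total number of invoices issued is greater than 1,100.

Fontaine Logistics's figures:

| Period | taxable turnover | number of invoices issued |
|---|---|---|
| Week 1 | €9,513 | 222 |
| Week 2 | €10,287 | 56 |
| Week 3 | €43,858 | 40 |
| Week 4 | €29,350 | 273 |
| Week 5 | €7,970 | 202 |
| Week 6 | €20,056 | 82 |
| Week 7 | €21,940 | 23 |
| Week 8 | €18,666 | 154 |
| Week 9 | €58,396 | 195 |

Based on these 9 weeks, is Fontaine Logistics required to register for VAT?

Total taxable turnover: €9,513 + €10,287 + €43,858 + €29,350 + €7,970 + €20,056 + €21,940 + €18,666 + €58,396 = €220,036 (> €210,000).
Total number of invoices issued: 222 + 56 + 40 + 273 + 202 + 82 + 23 + 154 + 195 = 1,247 (> 1,100).
The test is 'and': both thresholds are exceeded.

Yes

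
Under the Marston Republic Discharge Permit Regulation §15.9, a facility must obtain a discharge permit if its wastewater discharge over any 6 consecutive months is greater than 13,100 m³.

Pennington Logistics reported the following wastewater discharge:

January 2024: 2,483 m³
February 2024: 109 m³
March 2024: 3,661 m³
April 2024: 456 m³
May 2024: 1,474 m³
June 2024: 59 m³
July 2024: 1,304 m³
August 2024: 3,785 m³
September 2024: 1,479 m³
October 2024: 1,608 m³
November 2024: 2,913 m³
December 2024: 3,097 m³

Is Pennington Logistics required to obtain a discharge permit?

January 2024–June 2024: 2,483 m³ + 109 m³ + 3,661 m³ + 456 m³ + 1,474 m³ + 59 m³ = 8,242 m³ (under)
February 2024–July 2024: 109 m³ + 3,661 m³ + 456 m³ + 1,474 m³ + 59 m³ + 1,304 m³ = 7,063 m³ (under)
March 2024–August 2024: 3,661 m³ + 456 m³ + 1,474 m³ + 59 m³ + 1,304 m³ + 3,785 m³ = 10,739 m³ (under)
April 2024–September 2024: 456 m³ + 1,474 m³ + 59 m³ + 1,304 m³ + 3,785 m³ + 1,479 m³ = 8,557 m³ (under)
May 2024–October 2024: 1,474 m³ + 59 m³ + 1,304 m³ + 3,785 m³ + 1,479 m³ + 1,608 m³ = 9,709 m³ (under)
June 2024–November 2024: 59 m³ + 1,304 m³ + 3,785 m³ + 1,479 m³ + 1,608 m³ + 2,913 m³ = 11,148 m³ (under)
July 2024–December 2024: 1,304 m³ + 3,785 m³ + 1,479 m³ + 1,608 m³ + 2,913 m³ + 3,097 m³ = 14,186 m³ (over)
At least one window exceeds 13,100 m³.

Yes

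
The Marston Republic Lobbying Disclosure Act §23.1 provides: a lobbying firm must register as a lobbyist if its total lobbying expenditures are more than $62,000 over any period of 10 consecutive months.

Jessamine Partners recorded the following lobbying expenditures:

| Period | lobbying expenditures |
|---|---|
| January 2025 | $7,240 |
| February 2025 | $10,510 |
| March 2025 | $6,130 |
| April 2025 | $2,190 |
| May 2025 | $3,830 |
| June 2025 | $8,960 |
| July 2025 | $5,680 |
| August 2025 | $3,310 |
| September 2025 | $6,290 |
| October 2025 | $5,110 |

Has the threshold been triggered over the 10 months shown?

No

Total lobbying expenditures: $7,240 + $10,510 + $6,130 + $2,190 + $3,830 + $8,960 + $5,680 + $3,310 + $6,290 + $5,110 = $59,250.
$59,250 ≤ $62,000, so the threshold is not exceeded.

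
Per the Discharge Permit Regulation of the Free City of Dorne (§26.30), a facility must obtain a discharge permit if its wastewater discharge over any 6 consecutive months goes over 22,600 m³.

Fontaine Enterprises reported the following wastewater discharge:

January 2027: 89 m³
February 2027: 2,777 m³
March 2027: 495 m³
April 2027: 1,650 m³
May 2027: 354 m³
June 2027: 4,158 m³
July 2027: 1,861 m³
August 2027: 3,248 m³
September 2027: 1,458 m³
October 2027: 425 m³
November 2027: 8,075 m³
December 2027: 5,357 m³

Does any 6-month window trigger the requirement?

No

January 2027–June 2027: 89 m³ + 2,777 m³ + 495 m³ + 1,650 m³ + 354 m³ + 4,158 m³ = 9,523 m³ (under)
February 2027–July 2027: 2,777 m³ + 495 m³ + 1,650 m³ + 354 m³ + 4,158 m³ + 1,861 m³ = 11,295 m³ (under)
March 2027–August 2027: 495 m³ + 1,650 m³ + 354 m³ + 4,158 m³ + 1,861 m³ + 3,248 m³ = 11,766 m³ (under)
April 2027–September 2027: 1,650 m³ + 354 m³ + 4,158 m³ + 1,861 m³ + 3,248 m³ + 1,458 m³ = 12,729 m³ (under)
May 2027–October 2027: 354 m³ + 4,158 m³ + 1,861 m³ + 3,248 m³ + 1,458 m³ + 425 m³ = 11,504 m³ (under)
June 2027–November 2027: 4,158 m³ + 1,861 m³ + 3,248 m³ + 1,458 m³ + 425 m³ + 8,075 m³ = 19,225 m³ (under)
July 2027–December 2027: 1,861 m³ + 3,248 m³ + 1,458 m³ + 425 m³ + 8,075 m³ + 5,357 m³ = 20,424 m³ (under)
No window exceeds 22,600 m³.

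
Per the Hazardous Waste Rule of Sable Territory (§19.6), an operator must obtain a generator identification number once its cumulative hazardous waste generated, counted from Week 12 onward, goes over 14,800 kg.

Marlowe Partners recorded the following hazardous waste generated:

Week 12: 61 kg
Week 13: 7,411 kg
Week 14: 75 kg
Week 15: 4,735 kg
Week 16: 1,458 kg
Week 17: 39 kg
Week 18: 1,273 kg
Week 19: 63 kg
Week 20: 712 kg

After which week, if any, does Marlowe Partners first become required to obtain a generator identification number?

Week 18

Through Week 12: 61 kg
Through Week 13: 7,472 kg
Through Week 14: 7,547 kg
Through Week 15: 12,282 kg
Through Week 16: 13,740 kg
Through Week 17: 13,779 kg
Through Week 18: 15,052 kg ← exceeds threshold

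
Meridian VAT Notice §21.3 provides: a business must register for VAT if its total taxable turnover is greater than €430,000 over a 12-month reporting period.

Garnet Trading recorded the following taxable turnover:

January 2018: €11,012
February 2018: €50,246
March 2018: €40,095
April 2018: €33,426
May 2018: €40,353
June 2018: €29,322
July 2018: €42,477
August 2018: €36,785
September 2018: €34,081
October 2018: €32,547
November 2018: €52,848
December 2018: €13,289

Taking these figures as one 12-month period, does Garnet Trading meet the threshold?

Total taxable turnover: €11,012 + €50,246 + €40,095 + €33,426 + €40,353 + €29,322 + €42,477 + €36,785 + €34,081 + €32,547 + €52,848 + €13,289 = €416,481.
€416,481 ≤ €430,000, so the threshold is not exceeded.

No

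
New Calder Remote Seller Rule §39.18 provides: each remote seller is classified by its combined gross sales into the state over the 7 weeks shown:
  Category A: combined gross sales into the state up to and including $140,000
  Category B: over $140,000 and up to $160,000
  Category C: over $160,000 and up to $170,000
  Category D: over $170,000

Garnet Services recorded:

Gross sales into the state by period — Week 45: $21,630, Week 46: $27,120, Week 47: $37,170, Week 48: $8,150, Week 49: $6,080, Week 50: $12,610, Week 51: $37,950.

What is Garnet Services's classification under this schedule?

Combined gross sales into the state: $21,630 + $27,120 + $37,170 + $8,150 + $6,080 + $12,610 + $37,950 = $150,710.
$140,000 < $150,710 ≤ $160,000, so Category B applies.

Category B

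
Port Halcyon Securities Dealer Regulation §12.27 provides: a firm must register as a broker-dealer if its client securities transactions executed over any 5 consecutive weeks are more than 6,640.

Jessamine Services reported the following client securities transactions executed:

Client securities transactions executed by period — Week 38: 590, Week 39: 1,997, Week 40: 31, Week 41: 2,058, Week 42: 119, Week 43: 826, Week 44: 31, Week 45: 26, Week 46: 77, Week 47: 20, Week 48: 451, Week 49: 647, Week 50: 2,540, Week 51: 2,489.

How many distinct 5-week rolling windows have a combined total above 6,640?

0

Week 38–Week 42: 590 + 1,997 + 31 + 2,058 + 119 = 4,795 (under)
Week 39–Week 43: 1,997 + 31 + 2,058 + 119 + 826 = 5,031 (under)
Week 40–Week 44: 31 + 2,058 + 119 + 826 + 31 = 3,065 (under)
Week 41–Week 45: 2,058 + 119 + 826 + 31 + 26 = 3,060 (under)
Week 42–Week 46: 119 + 826 + 31 + 26 + 77 = 1,079 (under)
Week 43–Week 47: 826 + 31 + 26 + 77 + 20 = 980 (under)
Week 44–Week 48: 31 + 26 + 77 + 20 + 451 = 605 (under)
Week 45–Week 49: 26 + 77 + 20 + 451 + 647 = 1,221 (under)
Week 46–Week 50: 77 + 20 + 451 + 647 + 2,540 = 3,735 (under)
Week 47–Week 51: 20 + 451 + 647 + 2,540 + 2,489 = 6,147 (under)
0 windows exceed the threshold.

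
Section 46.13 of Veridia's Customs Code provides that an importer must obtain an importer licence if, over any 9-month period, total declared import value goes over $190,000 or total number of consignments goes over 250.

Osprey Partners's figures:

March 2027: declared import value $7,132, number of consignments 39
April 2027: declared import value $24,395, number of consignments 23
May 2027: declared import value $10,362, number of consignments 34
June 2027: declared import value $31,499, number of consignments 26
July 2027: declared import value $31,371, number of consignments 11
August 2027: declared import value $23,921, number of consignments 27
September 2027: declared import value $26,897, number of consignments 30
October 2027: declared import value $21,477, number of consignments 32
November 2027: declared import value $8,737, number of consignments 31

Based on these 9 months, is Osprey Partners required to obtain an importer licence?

Yes

Total declared import value: $7,132 + $24,395 + $10,362 + $31,499 + $31,371 + $23,921 + $26,897 + $21,477 + $8,737 = $185,791 (≤ $190,000).
Total number of consignments: 39 + 23 + 34 + 26 + 11 + 27 + 30 + 32 + 31 = 253 (> 250).
The test is 'or': at least one threshold is exceeded.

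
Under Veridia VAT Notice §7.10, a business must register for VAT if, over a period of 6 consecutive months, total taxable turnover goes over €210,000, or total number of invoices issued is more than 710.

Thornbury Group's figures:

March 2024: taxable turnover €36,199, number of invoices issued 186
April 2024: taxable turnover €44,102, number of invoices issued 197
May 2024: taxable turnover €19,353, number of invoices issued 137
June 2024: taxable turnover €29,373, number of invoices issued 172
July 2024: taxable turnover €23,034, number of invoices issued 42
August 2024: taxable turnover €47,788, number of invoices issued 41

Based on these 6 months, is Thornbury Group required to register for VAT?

Yes

Total taxable turnover: €36,199 + €44,102 + €19,353 + €29,373 + €23,034 + €47,788 = €199,849 (≤ €210,000).
Total number of invoices issued: 186 + 197 + 137 + 172 + 42 + 41 = 775 (> 710).
The test is 'or': at least one threshold is exceeded.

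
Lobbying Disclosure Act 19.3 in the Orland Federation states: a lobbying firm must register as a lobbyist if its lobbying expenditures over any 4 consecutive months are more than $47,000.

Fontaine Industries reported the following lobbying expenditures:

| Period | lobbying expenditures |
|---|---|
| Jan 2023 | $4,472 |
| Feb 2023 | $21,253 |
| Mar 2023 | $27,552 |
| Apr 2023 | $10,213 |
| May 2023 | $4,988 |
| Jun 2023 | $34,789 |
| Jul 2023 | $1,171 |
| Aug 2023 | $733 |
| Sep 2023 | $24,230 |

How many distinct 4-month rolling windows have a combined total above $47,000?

5

Jan 2023–Apr 2023: $4,472 + $21,253 + $27,552 + $10,213 = $63,490 (over)
Feb 2023–May 2023: $21,253 + $27,552 + $10,213 + $4,988 = $64,006 (over)
Mar 2023–Jun 2023: $27,552 + $10,213 + $4,988 + $34,789 = $77,542 (over)
Apr 2023–Jul 2023: $10,213 + $4,988 + $34,789 + $1,171 = $51,161 (over)
May 2023–Aug 2023: $4,988 + $34,789 + $1,171 + $733 = $41,681 (under)
Jun 2023–Sep 2023: $34,789 + $1,171 + $733 + $24,230 = $60,923 (over)
5 windows exceed the threshold.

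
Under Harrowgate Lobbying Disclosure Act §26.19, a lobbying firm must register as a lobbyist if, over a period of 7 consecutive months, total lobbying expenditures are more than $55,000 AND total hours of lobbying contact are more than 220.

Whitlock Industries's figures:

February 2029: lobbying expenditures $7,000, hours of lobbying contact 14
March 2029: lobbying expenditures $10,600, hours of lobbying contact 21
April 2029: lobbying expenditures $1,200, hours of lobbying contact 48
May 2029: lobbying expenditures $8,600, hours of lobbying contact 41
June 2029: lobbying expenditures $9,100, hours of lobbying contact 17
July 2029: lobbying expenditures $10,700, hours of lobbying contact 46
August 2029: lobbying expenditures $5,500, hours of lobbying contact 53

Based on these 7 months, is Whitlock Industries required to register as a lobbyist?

Total lobbying expenditures: $7,000 + $10,600 + $1,200 + $8,600 + $9,100 + $10,700 + $5,500 = $52,700 (≤ $55,000).
Total hours of lobbying contact: 14 + 21 + 48 + 41 + 17 + 46 + 53 = 240 (> 220).
The test is 'and': the rule requires both, and at least one is not exceeded.

No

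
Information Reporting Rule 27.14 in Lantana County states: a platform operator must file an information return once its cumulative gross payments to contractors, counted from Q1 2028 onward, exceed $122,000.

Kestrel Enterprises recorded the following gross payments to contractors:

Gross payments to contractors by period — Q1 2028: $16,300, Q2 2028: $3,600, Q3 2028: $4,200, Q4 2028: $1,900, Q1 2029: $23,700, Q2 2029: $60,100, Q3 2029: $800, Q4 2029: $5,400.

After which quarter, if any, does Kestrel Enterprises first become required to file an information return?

Through Q1 2028: $16,300
Through Q2 2028: $19,900
Through Q3 2028: $24,100
Through Q4 2028: $26,000
Through Q1 2029: $49,700
Through Q2 2029: $109,800
Through Q3 2029: $110,600
Through Q4 2029: $116,000
Final cumulative total $116,000 ≤ $122,000; the threshold is never exceeded.

Not triggered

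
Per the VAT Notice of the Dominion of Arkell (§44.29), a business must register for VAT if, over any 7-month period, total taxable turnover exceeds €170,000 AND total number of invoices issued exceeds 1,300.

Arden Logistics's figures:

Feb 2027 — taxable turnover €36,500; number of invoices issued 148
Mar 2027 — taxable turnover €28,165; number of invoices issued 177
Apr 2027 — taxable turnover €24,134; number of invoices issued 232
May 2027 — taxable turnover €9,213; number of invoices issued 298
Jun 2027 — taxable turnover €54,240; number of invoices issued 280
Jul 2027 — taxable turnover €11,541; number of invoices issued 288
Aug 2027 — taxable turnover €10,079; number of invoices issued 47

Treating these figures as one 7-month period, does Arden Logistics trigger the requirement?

Yes

Total taxable turnover: €36,500 + €28,165 + €24,134 + €9,213 + €54,240 + €11,541 + €10,079 = €173,872 (> €170,000).
Total number of invoices issued: 148 + 177 + 232 + 298 + 280 + 288 + 47 = 1,470 (> 1,300).
The test is 'and': both thresholds are exceeded.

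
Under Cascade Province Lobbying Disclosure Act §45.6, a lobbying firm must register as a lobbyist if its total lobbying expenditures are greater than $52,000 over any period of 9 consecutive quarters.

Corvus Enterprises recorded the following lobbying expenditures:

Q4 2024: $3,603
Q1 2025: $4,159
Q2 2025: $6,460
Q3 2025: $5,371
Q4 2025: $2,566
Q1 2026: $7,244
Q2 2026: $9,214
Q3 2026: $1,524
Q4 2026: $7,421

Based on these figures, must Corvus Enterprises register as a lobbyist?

No

Total lobbying expenditures: $3,603 + $4,159 + $6,460 + $5,371 + $2,566 + $7,244 + $9,214 + $1,524 + $7,421 = $47,562.
$47,562 ≤ $52,000, so the threshold is not exceeded.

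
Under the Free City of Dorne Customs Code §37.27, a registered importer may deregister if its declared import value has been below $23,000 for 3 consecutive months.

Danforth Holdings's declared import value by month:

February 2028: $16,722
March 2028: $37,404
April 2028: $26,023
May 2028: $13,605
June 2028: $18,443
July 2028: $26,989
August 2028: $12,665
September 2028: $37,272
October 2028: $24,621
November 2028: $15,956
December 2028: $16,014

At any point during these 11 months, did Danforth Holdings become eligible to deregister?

No

Months below $23,000: February 2028, May 2028, June 2028, August 2028, November 2028, December 2028.
Longest run of consecutive months below the threshold: 2.
2 < 3, so Danforth Holdings never became eligible.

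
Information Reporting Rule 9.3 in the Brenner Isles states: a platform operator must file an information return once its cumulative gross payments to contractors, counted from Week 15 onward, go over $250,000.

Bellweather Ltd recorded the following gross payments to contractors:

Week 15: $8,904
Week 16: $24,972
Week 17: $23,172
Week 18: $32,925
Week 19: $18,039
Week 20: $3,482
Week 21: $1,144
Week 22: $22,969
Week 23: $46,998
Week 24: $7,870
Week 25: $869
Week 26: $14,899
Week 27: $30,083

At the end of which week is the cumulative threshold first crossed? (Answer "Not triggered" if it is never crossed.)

Through Week 15: $8,904
Through Week 16: $33,876
Through Week 17: $57,048
Through Week 18: $89,973
Through Week 19: $108,012
Through Week 20: $111,494
Through Week 21: $112,638
Through Week 22: $135,607
Through Week 23: $182,605
Through Week 24: $190,475
Through Week 25: $191,344
Through Week 26: $206,243
Through Week 27: $236,326
Final cumulative total $236,326 ≤ $250,000; the threshold is never exceeded.

Not triggered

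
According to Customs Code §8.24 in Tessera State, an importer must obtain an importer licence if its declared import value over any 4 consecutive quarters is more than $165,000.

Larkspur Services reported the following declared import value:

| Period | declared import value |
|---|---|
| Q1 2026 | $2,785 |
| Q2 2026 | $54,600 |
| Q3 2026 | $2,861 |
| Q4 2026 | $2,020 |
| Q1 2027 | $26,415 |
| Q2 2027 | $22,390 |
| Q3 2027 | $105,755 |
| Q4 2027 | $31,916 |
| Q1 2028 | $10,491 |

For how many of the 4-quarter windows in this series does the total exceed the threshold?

Q1 2026–Q4 2026: $2,785 + $54,600 + $2,861 + $2,020 = $62,266 (under)
Q2 2026–Q1 2027: $54,600 + $2,861 + $2,020 + $26,415 = $85,896 (under)
Q3 2026–Q2 2027: $2,861 + $2,020 + $26,415 + $22,390 = $53,686 (under)
Q4 2026–Q3 2027: $2,020 + $26,415 + $22,390 + $105,755 = $156,580 (under)
Q1 2027–Q4 2027: $26,415 + $22,390 + $105,755 + $31,916 = $186,476 (over)
Q2 2027–Q1 2028: $22,390 + $105,755 + $31,916 + $10,491 = $170,552 (over)
2 windows exceed the threshold.

2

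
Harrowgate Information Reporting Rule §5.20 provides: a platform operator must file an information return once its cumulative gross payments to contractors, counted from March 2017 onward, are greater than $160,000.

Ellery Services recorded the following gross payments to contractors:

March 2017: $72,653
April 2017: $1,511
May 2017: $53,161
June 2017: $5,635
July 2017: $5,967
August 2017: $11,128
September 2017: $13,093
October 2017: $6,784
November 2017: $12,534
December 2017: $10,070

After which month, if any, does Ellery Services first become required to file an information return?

Through March 2017: $72,653
Through April 2017: $74,164
Through May 2017: $127,325
Through June 2017: $132,960
Through July 2017: $138,927
Through August 2017: $150,055
Through September 2017: $163,148 ← exceeds threshold

September 2017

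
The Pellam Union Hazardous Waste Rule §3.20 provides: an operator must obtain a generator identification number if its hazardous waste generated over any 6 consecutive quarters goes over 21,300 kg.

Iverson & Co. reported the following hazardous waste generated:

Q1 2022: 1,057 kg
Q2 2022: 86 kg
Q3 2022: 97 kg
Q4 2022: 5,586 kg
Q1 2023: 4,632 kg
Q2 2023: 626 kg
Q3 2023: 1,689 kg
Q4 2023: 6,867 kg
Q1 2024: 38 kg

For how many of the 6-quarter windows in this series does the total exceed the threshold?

Q1 2022–Q2 2023: 1,057 kg + 86 kg + 97 kg + 5,586 kg + 4,632 kg + 626 kg = 12,084 kg (under)
Q2 2022–Q3 2023: 86 kg + 97 kg + 5,586 kg + 4,632 kg + 626 kg + 1,689 kg = 12,716 kg (under)
Q3 2022–Q4 2023: 97 kg + 5,586 kg + 4,632 kg + 626 kg + 1,689 kg + 6,867 kg = 19,497 kg (under)
Q4 2022–Q1 2024: 5,586 kg + 4,632 kg + 626 kg + 1,689 kg + 6,867 kg + 38 kg = 19,438 kg (under)
0 windows exceed the threshold.

0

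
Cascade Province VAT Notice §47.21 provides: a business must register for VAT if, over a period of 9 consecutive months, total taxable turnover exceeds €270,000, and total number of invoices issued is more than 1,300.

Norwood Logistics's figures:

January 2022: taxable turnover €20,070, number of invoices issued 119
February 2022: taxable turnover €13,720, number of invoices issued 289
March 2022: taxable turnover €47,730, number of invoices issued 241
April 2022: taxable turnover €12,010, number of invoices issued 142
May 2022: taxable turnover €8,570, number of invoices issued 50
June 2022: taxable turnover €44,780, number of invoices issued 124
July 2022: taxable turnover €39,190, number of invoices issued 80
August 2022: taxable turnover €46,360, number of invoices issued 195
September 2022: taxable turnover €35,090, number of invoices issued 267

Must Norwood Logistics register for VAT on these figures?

No

Total taxable turnover: €20,070 + €13,720 + €47,730 + €12,010 + €8,570 + €44,780 + €39,190 + €46,360 + €35,090 = €267,520 (≤ €270,000).
Total number of invoices issued: 119 + 289 + 241 + 142 + 50 + 124 + 80 + 195 + 267 = 1,507 (> 1,300).
The test is 'and': the rule requires both, and at least one is not exceeded.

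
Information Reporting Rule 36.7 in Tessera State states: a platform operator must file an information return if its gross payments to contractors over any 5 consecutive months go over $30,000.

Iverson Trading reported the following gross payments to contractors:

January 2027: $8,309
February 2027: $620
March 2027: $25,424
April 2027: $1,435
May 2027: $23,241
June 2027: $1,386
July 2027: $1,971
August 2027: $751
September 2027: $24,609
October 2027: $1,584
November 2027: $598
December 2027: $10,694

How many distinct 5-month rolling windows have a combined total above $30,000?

6

January 2027–May 2027: $8,309 + $620 + $25,424 + $1,435 + $23,241 = $59,029 (over)
February 2027–June 2027: $620 + $25,424 + $1,435 + $23,241 + $1,386 = $52,106 (over)
March 2027–July 2027: $25,424 + $1,435 + $23,241 + $1,386 + $1,971 = $53,457 (over)
April 2027–August 2027: $1,435 + $23,241 + $1,386 + $1,971 + $751 = $28,784 (under)
May 2027–September 2027: $23,241 + $1,386 + $1,971 + $751 + $24,609 = $51,958 (over)
June 2027–October 2027: $1,386 + $1,971 + $751 + $24,609 + $1,584 = $30,301 (over)
July 2027–November 2027: $1,971 + $751 + $24,609 + $1,584 + $598 = $29,513 (under)
August 2027–December 2027: $751 + $24,609 + $1,584 + $598 + $10,694 = $38,236 (over)
6 windows exceed the threshold.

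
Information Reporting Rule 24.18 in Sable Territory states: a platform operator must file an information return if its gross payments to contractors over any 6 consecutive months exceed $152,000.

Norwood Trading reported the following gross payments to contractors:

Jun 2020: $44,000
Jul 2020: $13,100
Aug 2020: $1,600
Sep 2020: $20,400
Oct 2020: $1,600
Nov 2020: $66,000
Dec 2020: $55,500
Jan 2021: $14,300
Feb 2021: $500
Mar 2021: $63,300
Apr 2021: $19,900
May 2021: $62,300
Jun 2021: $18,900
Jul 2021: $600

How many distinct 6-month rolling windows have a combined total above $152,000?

8

Jun 2020–Nov 2020: $44,000 + $13,100 + $1,600 + $20,400 + $1,600 + $66,000 = $146,700 (under)
Jul 2020–Dec 2020: $13,100 + $1,600 + $20,400 + $1,600 + $66,000 + $55,500 = $158,200 (over)
Aug 2020–Jan 2021: $1,600 + $20,400 + $1,600 + $66,000 + $55,500 + $14,300 = $159,400 (over)
Sep 2020–Feb 2021: $20,400 + $1,600 + $66,000 + $55,500 + $14,300 + $500 = $158,300 (over)
Oct 2020–Mar 2021: $1,600 + $66,000 + $55,500 + $14,300 + $500 + $63,300 = $201,200 (over)
Nov 2020–Apr 2021: $66,000 + $55,500 + $14,300 + $500 + $63,300 + $19,900 = $219,500 (over)
Dec 2020–May 2021: $55,500 + $14,300 + $500 + $63,300 + $19,900 + $62,300 = $215,800 (over)
Jan 2021–Jun 2021: $14,300 + $500 + $63,300 + $19,900 + $62,300 + $18,900 = $179,200 (over)
Feb 2021–Jul 2021: $500 + $63,300 + $19,900 + $62,300 + $18,900 + $600 = $165,500 (over)
8 windows exceed the threshold.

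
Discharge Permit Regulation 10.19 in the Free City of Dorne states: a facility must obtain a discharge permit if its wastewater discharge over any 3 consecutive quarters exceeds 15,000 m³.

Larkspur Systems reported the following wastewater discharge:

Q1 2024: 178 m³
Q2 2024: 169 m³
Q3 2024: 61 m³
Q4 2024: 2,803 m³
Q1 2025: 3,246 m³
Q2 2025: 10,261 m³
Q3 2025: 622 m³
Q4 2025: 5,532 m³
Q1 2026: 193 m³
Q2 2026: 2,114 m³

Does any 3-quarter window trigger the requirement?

Q1 2024–Q3 2024: 178 m³ + 169 m³ + 61 m³ = 408 m³ (under)
Q2 2024–Q4 2024: 169 m³ + 61 m³ + 2,803 m³ = 3,033 m³ (under)
Q3 2024–Q1 2025: 61 m³ + 2,803 m³ + 3,246 m³ = 6,110 m³ (under)
Q4 2024–Q2 2025: 2,803 m³ + 3,246 m³ + 10,261 m³ = 16,310 m³ (over)
Q1 2025–Q3 2025: 3,246 m³ + 10,261 m³ + 622 m³ = 14,129 m³ (under)
Q2 2025–Q4 2025: 10,261 m³ + 622 m³ + 5,532 m³ = 16,415 m³ (over)
Q3 2025–Q1 2026: 622 m³ + 5,532 m³ + 193 m³ = 6,347 m³ (under)
Q4 2025–Q2 2026: 5,532 m³ + 193 m³ + 2,114 m³ = 7,839 m³ (under)
At least one window exceeds 15,000 m³.

Yes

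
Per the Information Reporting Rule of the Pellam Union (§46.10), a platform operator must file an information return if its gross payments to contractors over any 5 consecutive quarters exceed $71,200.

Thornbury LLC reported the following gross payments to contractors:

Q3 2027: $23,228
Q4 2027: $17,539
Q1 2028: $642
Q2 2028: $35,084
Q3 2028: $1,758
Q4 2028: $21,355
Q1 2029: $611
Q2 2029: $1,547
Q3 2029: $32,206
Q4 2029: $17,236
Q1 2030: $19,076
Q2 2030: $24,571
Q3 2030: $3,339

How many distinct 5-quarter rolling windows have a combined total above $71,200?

Q3 2027–Q3 2028: $23,228 + $17,539 + $642 + $35,084 + $1,758 = $78,251 (over)
Q4 2027–Q4 2028: $17,539 + $642 + $35,084 + $1,758 + $21,355 = $76,378 (over)
Q1 2028–Q1 2029: $642 + $35,084 + $1,758 + $21,355 + $611 = $59,450 (under)
Q2 2028–Q2 2029: $35,084 + $1,758 + $21,355 + $611 + $1,547 = $60,355 (under)
Q3 2028–Q3 2029: $1,758 + $21,355 + $611 + $1,547 + $32,206 = $57,477 (under)
Q4 2028–Q4 2029: $21,355 + $611 + $1,547 + $32,206 + $17,236 = $72,955 (over)
Q1 2029–Q1 2030: $611 + $1,547 + $32,206 + $17,236 + $19,076 = $70,676 (under)
Q2 2029–Q2 2030: $1,547 + $32,206 + $17,236 + $19,076 + $24,571 = $94,636 (over)
Q3 2029–Q3 2030: $32,206 + $17,236 + $19,076 + $24,571 + $3,339 = $96,428 (over)
5 windows exceed the threshold.

5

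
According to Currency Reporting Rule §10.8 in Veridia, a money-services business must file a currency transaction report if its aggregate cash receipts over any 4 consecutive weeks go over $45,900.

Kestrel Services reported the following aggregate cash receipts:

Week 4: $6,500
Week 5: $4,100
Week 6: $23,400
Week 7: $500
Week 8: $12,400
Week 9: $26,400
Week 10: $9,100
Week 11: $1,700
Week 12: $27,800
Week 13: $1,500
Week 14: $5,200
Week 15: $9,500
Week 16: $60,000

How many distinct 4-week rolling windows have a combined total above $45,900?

5

Week 4–Week 7: $6,500 + $4,100 + $23,400 + $500 = $34,500 (under)
Week 5–Week 8: $4,100 + $23,400 + $500 + $12,400 = $40,400 (under)
Week 6–Week 9: $23,400 + $500 + $12,400 + $26,400 = $62,700 (over)
Week 7–Week 10: $500 + $12,400 + $26,400 + $9,100 = $48,400 (over)
Week 8–Week 11: $12,400 + $26,400 + $9,100 + $1,700 = $49,600 (over)
Week 9–Week 12: $26,400 + $9,100 + $1,700 + $27,800 = $65,000 (over)
Week 10–Week 13: $9,100 + $1,700 + $27,800 + $1,500 = $40,100 (under)
Week 11–Week 14: $1,700 + $27,800 + $1,500 + $5,200 = $36,200 (under)
Week 12–Week 15: $27,800 + $1,500 + $5,200 + $9,500 = $44,000 (under)
Week 13–Week 16: $1,500 + $5,200 + $9,500 + $60,000 = $76,200 (over)
5 windows exceed the threshold.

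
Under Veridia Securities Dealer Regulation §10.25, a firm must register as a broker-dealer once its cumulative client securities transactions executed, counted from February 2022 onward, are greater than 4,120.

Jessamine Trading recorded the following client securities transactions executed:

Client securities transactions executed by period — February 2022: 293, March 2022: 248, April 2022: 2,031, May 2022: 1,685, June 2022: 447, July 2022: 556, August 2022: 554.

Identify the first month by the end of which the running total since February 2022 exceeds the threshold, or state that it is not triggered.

Through February 2022: 293
Through March 2022: 541
Through April 2022: 2,572
Through May 2022: 4,257 ← exceeds threshold

May 2022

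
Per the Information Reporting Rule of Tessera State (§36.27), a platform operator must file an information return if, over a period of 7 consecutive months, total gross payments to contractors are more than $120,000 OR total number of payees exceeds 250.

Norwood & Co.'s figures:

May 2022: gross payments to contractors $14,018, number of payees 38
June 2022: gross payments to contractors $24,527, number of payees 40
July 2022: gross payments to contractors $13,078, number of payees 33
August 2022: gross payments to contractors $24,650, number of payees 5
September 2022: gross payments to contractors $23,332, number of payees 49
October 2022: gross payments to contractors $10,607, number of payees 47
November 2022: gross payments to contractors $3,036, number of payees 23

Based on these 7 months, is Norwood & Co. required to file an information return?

Total gross payments to contractors: $14,018 + $24,527 + $13,078 + $24,650 + $23,332 + $10,607 + $3,036 = $113,248 (≤ $120,000).
Total number of payees: 38 + 40 + 33 + 5 + 49 + 47 + 23 = 235 (≤ 250).
The test is 'or': neither threshold is exceeded.

No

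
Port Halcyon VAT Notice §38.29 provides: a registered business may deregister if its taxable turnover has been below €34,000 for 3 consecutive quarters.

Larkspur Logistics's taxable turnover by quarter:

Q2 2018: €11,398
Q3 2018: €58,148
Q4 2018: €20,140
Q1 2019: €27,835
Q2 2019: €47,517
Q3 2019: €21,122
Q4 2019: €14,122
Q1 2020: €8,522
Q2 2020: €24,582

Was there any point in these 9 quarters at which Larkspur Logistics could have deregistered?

Quarters below €34,000: Q2 2018, Q4 2018, Q1 2019, Q3 2019, Q4 2019, Q1 2020, Q2 2020.
Longest run of consecutive quarters below the threshold: 4.
4 ≥ 3, so Larkspur Logistics became eligible.

Yes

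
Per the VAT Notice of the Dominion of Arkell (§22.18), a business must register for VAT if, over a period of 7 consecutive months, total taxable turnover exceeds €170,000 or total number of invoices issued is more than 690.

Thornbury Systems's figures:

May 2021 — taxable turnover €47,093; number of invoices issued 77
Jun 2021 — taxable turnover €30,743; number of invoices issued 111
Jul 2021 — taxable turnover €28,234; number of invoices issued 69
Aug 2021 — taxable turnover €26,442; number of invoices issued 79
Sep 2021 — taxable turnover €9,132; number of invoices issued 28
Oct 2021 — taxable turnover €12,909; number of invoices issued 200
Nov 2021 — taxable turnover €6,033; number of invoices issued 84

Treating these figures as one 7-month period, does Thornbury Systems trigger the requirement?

No

Total taxable turnover: €47,093 + €30,743 + €28,234 + €26,442 + €9,132 + €12,909 + €6,033 = €160,586 (≤ €170,000).
Total number of invoices issued: 77 + 111 + 69 + 79 + 28 + 200 + 84 = 648 (≤ 690).
The test is 'or': neither threshold is exceeded.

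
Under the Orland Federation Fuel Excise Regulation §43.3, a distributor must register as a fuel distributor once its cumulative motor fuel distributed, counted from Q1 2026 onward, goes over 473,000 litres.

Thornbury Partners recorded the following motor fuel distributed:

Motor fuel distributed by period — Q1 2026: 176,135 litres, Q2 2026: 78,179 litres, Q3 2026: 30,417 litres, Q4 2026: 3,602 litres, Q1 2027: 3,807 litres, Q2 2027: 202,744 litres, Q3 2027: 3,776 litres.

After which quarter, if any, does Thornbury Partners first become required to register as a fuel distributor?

Q2 2027

Through Q1 2026: 176,135 litres
Through Q2 2026: 254,314 litres
Through Q3 2026: 284,731 litres
Through Q4 2026: 288,333 litres
Through Q1 2027: 292,140 litres
Through Q2 2027: 494,884 litres ← exceeds threshold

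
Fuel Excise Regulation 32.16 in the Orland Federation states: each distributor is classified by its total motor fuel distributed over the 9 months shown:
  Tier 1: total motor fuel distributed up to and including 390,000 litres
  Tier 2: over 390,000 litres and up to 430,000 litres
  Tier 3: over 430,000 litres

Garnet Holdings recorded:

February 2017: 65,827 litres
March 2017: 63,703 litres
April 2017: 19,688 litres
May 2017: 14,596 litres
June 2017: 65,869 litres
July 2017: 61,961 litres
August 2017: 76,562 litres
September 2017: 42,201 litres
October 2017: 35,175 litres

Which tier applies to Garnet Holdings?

Tier 3

Total motor fuel distributed: 65,827 litres + 63,703 litres + 19,688 litres + 14,596 litres + 65,869 litres + 61,961 litres + 76,562 litres + 42,201 litres + 35,175 litres = 445,582 litres.
445,582 litres > 430,000 litres, so Tier 3 applies.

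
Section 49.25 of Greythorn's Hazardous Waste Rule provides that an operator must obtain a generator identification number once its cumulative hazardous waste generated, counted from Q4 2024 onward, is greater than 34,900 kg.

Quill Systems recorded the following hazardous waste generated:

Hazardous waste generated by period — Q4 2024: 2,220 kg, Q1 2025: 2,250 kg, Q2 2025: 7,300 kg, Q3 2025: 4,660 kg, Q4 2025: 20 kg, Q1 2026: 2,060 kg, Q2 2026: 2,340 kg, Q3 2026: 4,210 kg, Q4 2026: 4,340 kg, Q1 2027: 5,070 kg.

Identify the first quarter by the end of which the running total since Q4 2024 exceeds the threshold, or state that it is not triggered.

Through Q4 2024: 2,220 kg
Through Q1 2025: 4,470 kg
Through Q2 2025: 11,770 kg
Through Q3 2025: 16,430 kg
Through Q4 2025: 16,450 kg
Through Q1 2026: 18,510 kg
Through Q2 2026: 20,850 kg
Through Q3 2026: 25,060 kg
Through Q4 2026: 29,400 kg
Through Q1 2027: 34,470 kg
Final cumulative total 34,470 kg ≤ 34,900 kg; the threshold is never exceeded.

Not triggered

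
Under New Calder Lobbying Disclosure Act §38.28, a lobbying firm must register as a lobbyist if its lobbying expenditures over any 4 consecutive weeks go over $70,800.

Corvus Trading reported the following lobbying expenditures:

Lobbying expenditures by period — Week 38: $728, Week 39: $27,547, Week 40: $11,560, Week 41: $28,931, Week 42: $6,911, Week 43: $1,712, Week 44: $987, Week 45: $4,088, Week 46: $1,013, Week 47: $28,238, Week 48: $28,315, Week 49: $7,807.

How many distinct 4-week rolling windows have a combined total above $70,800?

Week 38–Week 41: $728 + $27,547 + $11,560 + $28,931 = $68,766 (under)
Week 39–Week 42: $27,547 + $11,560 + $28,931 + $6,911 = $74,949 (over)
Week 40–Week 43: $11,560 + $28,931 + $6,911 + $1,712 = $49,114 (under)
Week 41–Week 44: $28,931 + $6,911 + $1,712 + $987 = $38,541 (under)
Week 42–Week 45: $6,911 + $1,712 + $987 + $4,088 = $13,698 (under)
Week 43–Week 46: $1,712 + $987 + $4,088 + $1,013 = $7,800 (under)
Week 44–Week 47: $987 + $4,088 + $1,013 + $28,238 = $34,326 (under)
Week 45–Week 48: $4,088 + $1,013 + $28,238 + $28,315 = $61,654 (under)
Week 46–Week 49: $1,013 + $28,238 + $28,315 + $7,807 = $65,373 (under)
1 window exceeds the threshold.

1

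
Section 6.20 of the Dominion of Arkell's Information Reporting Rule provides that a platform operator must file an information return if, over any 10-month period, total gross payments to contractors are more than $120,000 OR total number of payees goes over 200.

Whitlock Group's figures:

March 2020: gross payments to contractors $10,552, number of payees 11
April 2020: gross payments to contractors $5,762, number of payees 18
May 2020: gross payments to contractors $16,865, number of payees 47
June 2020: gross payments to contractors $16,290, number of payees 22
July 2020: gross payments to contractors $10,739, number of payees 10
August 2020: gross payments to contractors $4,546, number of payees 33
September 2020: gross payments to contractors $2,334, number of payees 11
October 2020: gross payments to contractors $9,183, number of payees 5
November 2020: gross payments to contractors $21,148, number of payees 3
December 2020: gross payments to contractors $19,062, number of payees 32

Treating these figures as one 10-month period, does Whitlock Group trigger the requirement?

Total gross payments to contractors: $10,552 + $5,762 + $16,865 + $16,290 + $10,739 + $4,546 + $2,334 + $9,183 + $21,148 + $19,062 = $116,481 (≤ $120,000).
Total number of payees: 11 + 18 + 47 + 22 + 10 + 33 + 11 + 5 + 3 + 32 = 192 (≤ 200).
The test is 'or': neither threshold is exceeded.

No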